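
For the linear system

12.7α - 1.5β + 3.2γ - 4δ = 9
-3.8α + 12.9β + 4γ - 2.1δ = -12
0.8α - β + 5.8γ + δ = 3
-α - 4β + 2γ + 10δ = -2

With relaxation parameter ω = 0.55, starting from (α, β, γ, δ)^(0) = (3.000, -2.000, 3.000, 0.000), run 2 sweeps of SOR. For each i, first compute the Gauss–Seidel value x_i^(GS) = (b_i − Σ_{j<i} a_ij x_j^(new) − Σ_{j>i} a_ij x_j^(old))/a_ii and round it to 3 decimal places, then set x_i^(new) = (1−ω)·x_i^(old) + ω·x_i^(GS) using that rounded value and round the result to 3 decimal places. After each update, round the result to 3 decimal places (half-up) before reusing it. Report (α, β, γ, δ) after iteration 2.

Iteration 1:
  α: GS value = (9 - (-1.5)·-2.000 - (3.2)·3.000 - (-4)·0.000) / (12.7) = -0.283;  α ← (1−ω)·3.000 + ω·-0.283 = 1.194
  β: GS value = (-12 - (-3.8)·1.194 - (4)·3.000 - (-2.1)·0.000) / (12.9) = -1.509;  β ← (1−ω)·-2.000 + ω·-1.509 = -1.730
  γ: GS value = (3 - (0.8)·1.194 - (-1)·-1.730 - (1)·0.000) / (5.8) = 0.054;  γ ← (1−ω)·3.000 + ω·0.054 = 1.380
  δ: GS value = (-2 - (-1)·1.194 - (-4)·-1.730 - (2)·1.380) / (10) = -1.049;  δ ← (1−ω)·0.000 + ω·-1.049 = -0.577
Iteration 2:
  α: GS value = (9 - (-1.5)·-1.730 - (3.2)·1.380 - (-4)·-0.577) / (12.7) = -0.025;  α ← (1−ω)·1.194 + ω·-0.025 = 0.524
  β: GS value = (-12 - (-3.8)·0.524 - (4)·1.380 - (-2.1)·-0.577) / (12.9) = -1.298;  β ← (1−ω)·-1.730 + ω·-1.298 = -1.492
  γ: GS value = (3 - (0.8)·0.524 - (-1)·-1.492 - (1)·-0.577) / (5.8) = 0.287;  γ ← (1−ω)·1.380 + ω·0.287 = 0.779
  δ: GS value = (-2 - (-1)·0.524 - (-4)·-1.492 - (2)·0.779) / (10) = -0.900;  δ ← (1−ω)·-0.577 + ω·-0.900 = -0.755

(0.524, -1.492, 0.779, -0.755)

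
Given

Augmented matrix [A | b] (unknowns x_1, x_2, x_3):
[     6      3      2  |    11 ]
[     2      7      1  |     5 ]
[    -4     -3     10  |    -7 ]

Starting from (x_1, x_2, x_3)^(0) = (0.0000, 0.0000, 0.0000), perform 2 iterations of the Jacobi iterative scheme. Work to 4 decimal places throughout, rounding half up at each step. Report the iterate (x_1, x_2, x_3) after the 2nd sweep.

Iteration 1:
  x_1 = (11 - (3)·0.0000 - (2)·0.0000) / (6) = 1.8333
  x_2 = (5 - (2)·0.0000 - (1)·0.0000) / (7) = 0.7143
  x_3 = (-7 - (-4)·0.0000 - (-3)·0.0000) / (10) = -0.7000
Iteration 2:
  x_1 = (11 - (3)·0.7143 - (2)·-0.7000) / (6) = 1.7095
  x_2 = (5 - (2)·1.8333 - (1)·-0.7000) / (7) = 0.2905
  x_3 = (-7 - (-4)·1.8333 - (-3)·0.7143) / (10) = 0.2476

(1.7095, 0.2905, 0.2476)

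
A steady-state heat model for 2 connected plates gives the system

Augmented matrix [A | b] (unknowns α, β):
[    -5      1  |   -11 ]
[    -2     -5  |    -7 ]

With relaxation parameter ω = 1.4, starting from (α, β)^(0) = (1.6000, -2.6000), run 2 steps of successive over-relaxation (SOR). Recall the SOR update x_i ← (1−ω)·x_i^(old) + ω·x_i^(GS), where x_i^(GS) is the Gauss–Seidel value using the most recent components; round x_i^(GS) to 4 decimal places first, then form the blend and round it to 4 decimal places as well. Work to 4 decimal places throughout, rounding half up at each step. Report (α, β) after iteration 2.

(2.9668, -0.5179)

Iteration 1:
  α: GS value = (-11 - (1)·-2.6000) / (-5) = 1.6800;  α ← (1−ω)·1.6000 + ω·1.6800 = 1.7120
  β: GS value = (-7 - (-2)·1.7120) / (-5) = 0.7152;  β ← (1−ω)·-2.6000 + ω·0.7152 = 2.0413
Iteration 2:
  α: GS value = (-11 - (1)·2.0413) / (-5) = 2.6083;  α ← (1−ω)·1.7120 + ω·2.6083 = 2.9668
  β: GS value = (-7 - (-2)·2.9668) / (-5) = 0.2133;  β ← (1−ω)·2.0413 + ω·0.2133 = -0.5179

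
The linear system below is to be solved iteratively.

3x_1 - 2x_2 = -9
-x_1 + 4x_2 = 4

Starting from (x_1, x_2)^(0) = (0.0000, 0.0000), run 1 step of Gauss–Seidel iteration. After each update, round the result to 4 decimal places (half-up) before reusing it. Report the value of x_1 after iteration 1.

-3.0000

Iteration 1:
  x_1 = (-9 - (-2)·0.0000) / (3) = -3.0000
  x_2 = (4 - (-1)·-3.0000) / (4) = 0.2500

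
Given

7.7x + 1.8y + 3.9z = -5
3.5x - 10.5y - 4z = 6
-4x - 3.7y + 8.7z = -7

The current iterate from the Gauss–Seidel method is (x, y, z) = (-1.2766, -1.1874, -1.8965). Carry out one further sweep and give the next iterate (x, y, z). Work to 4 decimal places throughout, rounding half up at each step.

(0.5888, 0.3473, -0.3862)

One sweep:
  x = (-5 - (1.8)·-1.1874 - (3.9)·-1.8965) / (7.7) = 0.5888
  y = (6 - (3.5)·0.5888 - (-4)·-1.8965) / (-10.5) = 0.3473
  z = (-7 - (-4)·0.5888 - (-3.7)·0.3473) / (8.7) = -0.3862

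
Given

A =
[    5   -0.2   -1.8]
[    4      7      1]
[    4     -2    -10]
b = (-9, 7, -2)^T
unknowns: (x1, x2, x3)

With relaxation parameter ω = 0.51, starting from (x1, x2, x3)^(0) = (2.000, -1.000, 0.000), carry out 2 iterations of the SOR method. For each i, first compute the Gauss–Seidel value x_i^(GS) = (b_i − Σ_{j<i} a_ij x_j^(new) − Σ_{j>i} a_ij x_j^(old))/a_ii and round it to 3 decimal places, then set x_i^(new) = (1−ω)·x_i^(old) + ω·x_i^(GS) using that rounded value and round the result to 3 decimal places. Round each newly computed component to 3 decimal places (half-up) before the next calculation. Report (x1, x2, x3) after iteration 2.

Iteration 1:
  x1: GS value = (-9 - (-0.2)·-1.000 - (-1.8)·0.000) / (5) = -1.840;  x1 ← (1−ω)·2.000 + ω·-1.840 = 0.042
  x2: GS value = (7 - (4)·0.042 - (1)·0.000) / (7) = 0.976;  x2 ← (1−ω)·-1.000 + ω·0.976 = 0.008
  x3: GS value = (-2 - (4)·0.042 - (-2)·0.008) / (-10) = 0.215;  x3 ← (1−ω)·0.000 + ω·0.215 = 0.110
Iteration 2:
  x1: GS value = (-9 - (-0.2)·0.008 - (-1.8)·0.110) / (5) = -1.760;  x1 ← (1−ω)·0.042 + ω·-1.760 = -0.877
  x2: GS value = (7 - (4)·-0.877 - (1)·0.110) / (7) = 1.485;  x2 ← (1−ω)·0.008 + ω·1.485 = 0.761
  x3: GS value = (-2 - (4)·-0.877 - (-2)·0.761) / (-10) = -0.303;  x3 ← (1−ω)·0.110 + ω·-0.303 = -0.101

(-0.877, 0.761, -0.101)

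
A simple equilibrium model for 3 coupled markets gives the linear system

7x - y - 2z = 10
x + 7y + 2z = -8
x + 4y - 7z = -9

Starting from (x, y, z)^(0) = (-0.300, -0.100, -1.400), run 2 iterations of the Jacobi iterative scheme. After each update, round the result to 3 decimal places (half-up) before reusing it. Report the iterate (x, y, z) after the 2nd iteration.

Iteration 1:
  x = (10 - (-1)·-0.100 - (-2)·-1.400) / (7) = 1.014
  y = (-8 - (1)·-0.300 - (2)·-1.400) / (7) = -0.700
  z = (-9 - (1)·-0.300 - (4)·-0.100) / (-7) = 1.186
Iteration 2:
  x = (10 - (-1)·-0.700 - (-2)·1.186) / (7) = 1.667
  y = (-8 - (1)·1.014 - (2)·1.186) / (7) = -1.627
  z = (-9 - (1)·1.014 - (4)·-0.700) / (-7) = 1.031

(1.667, -1.627, 1.031)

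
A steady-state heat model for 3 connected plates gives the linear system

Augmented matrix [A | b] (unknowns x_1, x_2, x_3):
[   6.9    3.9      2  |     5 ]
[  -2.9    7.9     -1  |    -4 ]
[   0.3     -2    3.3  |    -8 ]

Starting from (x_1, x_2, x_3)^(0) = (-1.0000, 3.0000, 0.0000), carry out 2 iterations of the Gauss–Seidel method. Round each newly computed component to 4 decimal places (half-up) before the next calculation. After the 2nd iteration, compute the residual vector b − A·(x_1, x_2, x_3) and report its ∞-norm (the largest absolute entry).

3.2550

Iteration 1:
  x_1 = (5 - (3.9)·3.0000 - (2)·0.0000) / (6.9) = -0.9710
  x_2 = (-4 - (-2.9)·-0.9710 - (-1)·0.0000) / (7.9) = -0.8628
  x_3 = (-8 - (0.3)·-0.9710 - (-2)·-0.8628) / (3.3) = -2.8589
Iteration 2:
  x_1 = (5 - (3.9)·-0.8628 - (2)·-2.8589) / (6.9) = 2.0410
  x_2 = (-4 - (-2.9)·2.0410 - (-1)·-2.8589) / (7.9) = -0.1190
  x_3 = (-8 - (0.3)·2.0410 - (-2)·-0.1190) / (3.3) = -2.6819
Residual b − A·x = (-3.2550, 0.1771, 0.0000); ∞-norm = 3.2550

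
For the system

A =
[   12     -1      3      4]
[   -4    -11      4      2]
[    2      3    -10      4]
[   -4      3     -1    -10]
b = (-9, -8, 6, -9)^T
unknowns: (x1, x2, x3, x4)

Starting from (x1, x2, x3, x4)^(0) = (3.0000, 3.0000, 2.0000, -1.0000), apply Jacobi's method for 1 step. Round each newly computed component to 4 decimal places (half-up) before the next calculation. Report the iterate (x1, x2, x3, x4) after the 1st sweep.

(-0.6667, 0.1818, 0.5000, 0.4000)

Iteration 1:
  x1 = (-9 - (-1)·3.0000 - (3)·2.0000 - (4)·-1.0000) / (12) = -0.6667
  x2 = (-8 - (-4)·3.0000 - (4)·2.0000 - (2)·-1.0000) / (-11) = 0.1818
  x3 = (6 - (2)·3.0000 - (3)·3.0000 - (4)·-1.0000) / (-10) = 0.5000
  x4 = (-9 - (-4)·3.0000 - (3)·3.0000 - (-1)·2.0000) / (-10) = 0.4000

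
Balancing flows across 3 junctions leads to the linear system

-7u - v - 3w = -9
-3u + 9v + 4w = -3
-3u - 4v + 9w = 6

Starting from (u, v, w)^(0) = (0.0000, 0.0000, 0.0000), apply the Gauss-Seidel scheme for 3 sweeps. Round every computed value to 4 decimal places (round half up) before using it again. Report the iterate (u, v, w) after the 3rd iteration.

Iteration 1:
  u = (-9 - (-1)·0.0000 - (-3)·0.0000) / (-7) = 1.2857
  v = (-3 - (-3)·1.2857 - (4)·0.0000) / (9) = 0.0952
  w = (6 - (-3)·1.2857 - (-4)·0.0952) / (9) = 1.1375
Iteration 2:
  u = (-9 - (-1)·0.0952 - (-3)·1.1375) / (-7) = 0.7846
  v = (-3 - (-3)·0.7846 - (4)·1.1375) / (9) = -0.5774
  w = (6 - (-3)·0.7846 - (-4)·-0.5774) / (9) = 0.6716
Iteration 3:
  u = (-9 - (-1)·-0.5774 - (-3)·0.6716) / (-7) = 1.0804
  v = (-3 - (-3)·1.0804 - (4)·0.6716) / (9) = -0.2717
  w = (6 - (-3)·1.0804 - (-4)·-0.2717) / (9) = 0.9060

(1.0804, -0.2717, 0.9060)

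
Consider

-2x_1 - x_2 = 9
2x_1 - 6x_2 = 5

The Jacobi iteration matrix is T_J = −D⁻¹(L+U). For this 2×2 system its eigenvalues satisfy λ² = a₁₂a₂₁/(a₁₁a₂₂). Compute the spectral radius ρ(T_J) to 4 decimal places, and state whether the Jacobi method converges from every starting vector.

0.4082

a₁₂a₂₁/(a₁₁a₂₂) = (-1)·(2) / ((-2)·(-6)) = -0.166667
ρ = √|-0.166667| = √0.166667 = 0.4082
ρ < 1, so Jacobi converges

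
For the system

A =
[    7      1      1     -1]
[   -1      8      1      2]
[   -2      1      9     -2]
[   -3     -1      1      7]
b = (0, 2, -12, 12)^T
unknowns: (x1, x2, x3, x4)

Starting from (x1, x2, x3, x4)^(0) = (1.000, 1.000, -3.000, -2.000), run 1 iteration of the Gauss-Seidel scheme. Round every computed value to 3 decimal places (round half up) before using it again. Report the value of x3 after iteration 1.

-1.903

Iteration 1:
  x1 = (0 - (1)·1.000 - (1)·-3.000 - (-1)·-2.000) / (7) = 0.000
  x2 = (2 - (-1)·0.000 - (1)·-3.000 - (2)·-2.000) / (8) = 1.125
  x3 = (-12 - (-2)·0.000 - (1)·1.125 - (-2)·-2.000) / (9) = -1.903
  x4 = (12 - (-3)·0.000 - (-1)·1.125 - (1)·-1.903) / (7) = 2.147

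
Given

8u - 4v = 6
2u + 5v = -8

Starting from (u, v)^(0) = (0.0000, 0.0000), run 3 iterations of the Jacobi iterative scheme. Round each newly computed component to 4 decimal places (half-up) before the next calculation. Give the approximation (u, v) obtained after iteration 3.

(-0.2000, -1.5800)

Iteration 1:
  u = (6 - (-4)·0.0000) / (8) = 0.7500
  v = (-8 - (2)·0.0000) / (5) = -1.6000
Iteration 2:
  u = (6 - (-4)·-1.6000) / (8) = -0.0500
  v = (-8 - (2)·0.7500) / (5) = -1.9000
Iteration 3:
  u = (6 - (-4)·-1.9000) / (8) = -0.2000
  v = (-8 - (2)·-0.0500) / (5) = -1.5800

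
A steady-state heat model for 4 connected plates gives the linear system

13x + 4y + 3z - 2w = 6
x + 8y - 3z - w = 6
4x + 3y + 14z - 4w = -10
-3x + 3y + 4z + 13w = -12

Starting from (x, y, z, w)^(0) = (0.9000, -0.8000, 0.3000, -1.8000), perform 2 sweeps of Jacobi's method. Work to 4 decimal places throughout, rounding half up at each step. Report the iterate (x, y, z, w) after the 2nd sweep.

Iteration 1:
  x = (6 - (4)·-0.8000 - (3)·0.3000 - (-2)·-1.8000) / (13) = 0.3615
  y = (6 - (1)·0.9000 - (-3)·0.3000 - (-1)·-1.8000) / (8) = 0.5250
  z = (-10 - (4)·0.9000 - (3)·-0.8000 - (-4)·-1.8000) / (14) = -1.3143
  w = (-12 - (-3)·0.9000 - (3)·-0.8000 - (4)·0.3000) / (13) = -0.6231
Iteration 2:
  x = (6 - (4)·0.5250 - (3)·-1.3143 - (-2)·-0.6231) / (13) = 0.5074
  y = (6 - (1)·0.3615 - (-3)·-1.3143 - (-1)·-0.6231) / (8) = 0.1341
  z = (-10 - (4)·0.3615 - (3)·0.5250 - (-4)·-0.6231) / (14) = -1.1081
  w = (-12 - (-3)·0.3615 - (3)·0.5250 - (4)·-1.3143) / (13) = -0.5564

(0.5074, 0.1341, -1.1081, -0.5564)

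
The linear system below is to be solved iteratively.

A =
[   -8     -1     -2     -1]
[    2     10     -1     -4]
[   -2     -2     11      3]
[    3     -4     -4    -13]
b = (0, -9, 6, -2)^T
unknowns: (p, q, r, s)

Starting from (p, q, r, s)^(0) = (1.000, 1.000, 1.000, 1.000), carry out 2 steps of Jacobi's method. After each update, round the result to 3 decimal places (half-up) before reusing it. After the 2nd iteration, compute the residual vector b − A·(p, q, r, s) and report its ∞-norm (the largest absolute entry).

3.168

Iteration 1:
  p = (0 - (-1)·1.000 - (-2)·1.000 - (-1)·1.000) / (-8) = -0.500
  q = (-9 - (2)·1.000 - (-1)·1.000 - (-4)·1.000) / (10) = -0.600
  r = (6 - (-2)·1.000 - (-2)·1.000 - (3)·1.000) / (11) = 0.636
  s = (-2 - (3)·1.000 - (-4)·1.000 - (-4)·1.000) / (-13) = -0.231
Iteration 2:
  p = (0 - (-1)·-0.600 - (-2)·0.636 - (-1)·-0.231) / (-8) = -0.055
  q = (-9 - (2)·-0.500 - (-1)·0.636 - (-4)·-0.231) / (10) = -0.829
  r = (6 - (-2)·-0.500 - (-2)·-0.600 - (3)·-0.231) / (11) = 0.408
  s = (-2 - (3)·-0.500 - (-4)·-0.600 - (-4)·0.636) / (-13) = 0.027
Residual b − A·x = (-0.426, -0.084, -0.337, -3.168); ∞-norm = 3.168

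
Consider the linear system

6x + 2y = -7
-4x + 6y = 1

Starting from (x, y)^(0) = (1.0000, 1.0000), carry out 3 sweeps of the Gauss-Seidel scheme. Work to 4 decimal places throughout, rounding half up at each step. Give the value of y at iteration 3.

Iteration 1:
  x = (-7 - (2)·1.0000) / (6) = -1.5000
  y = (1 - (-4)·-1.5000) / (6) = -0.8333
Iteration 2:
  x = (-7 - (2)·-0.8333) / (6) = -0.8889
  y = (1 - (-4)·-0.8889) / (6) = -0.4259
Iteration 3:
  x = (-7 - (2)·-0.4259) / (6) = -1.0247
  y = (1 - (-4)·-1.0247) / (6) = -0.5165

-0.5165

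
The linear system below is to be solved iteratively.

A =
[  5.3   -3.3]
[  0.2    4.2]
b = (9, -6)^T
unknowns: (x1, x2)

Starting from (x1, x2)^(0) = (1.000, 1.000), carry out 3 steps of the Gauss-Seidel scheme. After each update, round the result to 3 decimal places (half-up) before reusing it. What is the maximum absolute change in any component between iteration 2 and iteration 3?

Iteration 1:
  x1 = (9 - (-3.3)·1.000) / (5.3) = 2.321
  x2 = (-6 - (0.2)·2.321) / (4.2) = -1.539
Iteration 2:
  x1 = (9 - (-3.3)·-1.539) / (5.3) = 0.740
  x2 = (-6 - (0.2)·0.740) / (4.2) = -1.464
Iteration 3:
  x1 = (9 - (-3.3)·-1.464) / (5.3) = 0.787
  x2 = (-6 - (0.2)·0.787) / (4.2) = -1.466
Change: (0.047, -0.002) → max |·| = 0.047

0.047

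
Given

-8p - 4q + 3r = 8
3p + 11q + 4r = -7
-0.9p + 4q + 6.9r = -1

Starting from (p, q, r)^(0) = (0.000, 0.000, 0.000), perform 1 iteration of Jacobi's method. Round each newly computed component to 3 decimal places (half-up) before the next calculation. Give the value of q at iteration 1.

-0.636

Iteration 1:
  p = (8 - (-4)·0.000 - (3)·0.000) / (-8) = -1.000
  q = (-7 - (3)·0.000 - (4)·0.000) / (11) = -0.636
  r = (-1 - (-0.9)·0.000 - (4)·0.000) / (6.9) = -0.145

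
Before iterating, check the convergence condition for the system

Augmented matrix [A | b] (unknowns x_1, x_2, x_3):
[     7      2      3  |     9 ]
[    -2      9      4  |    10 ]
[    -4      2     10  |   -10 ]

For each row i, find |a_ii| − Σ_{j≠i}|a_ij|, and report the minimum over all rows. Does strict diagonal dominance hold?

2

row 1: |7| − (2+3) = 2
row 2: |9| − (2+4) = 3
row 3: |10| − (4+2) = 4
minimum over rows = 2 → strictly diagonally dominant (convergence guaranteed)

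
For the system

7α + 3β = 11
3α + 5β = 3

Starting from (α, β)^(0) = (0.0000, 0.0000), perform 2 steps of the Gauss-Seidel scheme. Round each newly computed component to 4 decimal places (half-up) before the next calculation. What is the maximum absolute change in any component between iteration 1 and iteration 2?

0.1469

Iteration 1:
  α = (11 - (3)·0.0000) / (7) = 1.5714
  β = (3 - (3)·1.5714) / (5) = -0.3428
Iteration 2:
  α = (11 - (3)·-0.3428) / (7) = 1.7183
  β = (3 - (3)·1.7183) / (5) = -0.4310
Change: (0.1469, -0.0882) → max |·| = 0.1469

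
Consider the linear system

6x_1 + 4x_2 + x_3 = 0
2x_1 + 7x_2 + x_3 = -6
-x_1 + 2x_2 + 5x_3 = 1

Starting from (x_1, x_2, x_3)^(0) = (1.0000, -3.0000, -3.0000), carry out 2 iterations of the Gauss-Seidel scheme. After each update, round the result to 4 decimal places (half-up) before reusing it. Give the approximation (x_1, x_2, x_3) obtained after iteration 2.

(0.5691, -1.1851, 0.7879)

Iteration 1:
  x_1 = (0 - (4)·-3.0000 - (1)·-3.0000) / (6) = 2.5000
  x_2 = (-6 - (2)·2.5000 - (1)·-3.0000) / (7) = -1.1429
  x_3 = (1 - (-1)·2.5000 - (2)·-1.1429) / (5) = 1.1572
Iteration 2:
  x_1 = (0 - (4)·-1.1429 - (1)·1.1572) / (6) = 0.5691
  x_2 = (-6 - (2)·0.5691 - (1)·1.1572) / (7) = -1.1851
  x_3 = (1 - (-1)·0.5691 - (2)·-1.1851) / (5) = 0.7879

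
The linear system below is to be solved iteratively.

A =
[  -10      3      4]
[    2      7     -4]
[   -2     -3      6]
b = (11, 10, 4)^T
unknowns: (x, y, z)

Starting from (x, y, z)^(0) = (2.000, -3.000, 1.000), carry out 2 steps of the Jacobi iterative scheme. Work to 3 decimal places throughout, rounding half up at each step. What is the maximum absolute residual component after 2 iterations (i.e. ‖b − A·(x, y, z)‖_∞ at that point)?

5.142

Iteration 1:
  x = (11 - (3)·-3.000 - (4)·1.000) / (-10) = -1.600
  y = (10 - (2)·2.000 - (-4)·1.000) / (7) = 1.429
  z = (4 - (-2)·2.000 - (-3)·-3.000) / (6) = -0.167
Iteration 2:
  x = (11 - (3)·1.429 - (4)·-0.167) / (-10) = -0.738
  y = (10 - (2)·-1.600 - (-4)·-0.167) / (7) = 1.790
  z = (4 - (-2)·-1.600 - (-3)·1.429) / (6) = 0.848
Residual b − A·x = (-5.142, 2.338, 2.806); ∞-norm = 5.142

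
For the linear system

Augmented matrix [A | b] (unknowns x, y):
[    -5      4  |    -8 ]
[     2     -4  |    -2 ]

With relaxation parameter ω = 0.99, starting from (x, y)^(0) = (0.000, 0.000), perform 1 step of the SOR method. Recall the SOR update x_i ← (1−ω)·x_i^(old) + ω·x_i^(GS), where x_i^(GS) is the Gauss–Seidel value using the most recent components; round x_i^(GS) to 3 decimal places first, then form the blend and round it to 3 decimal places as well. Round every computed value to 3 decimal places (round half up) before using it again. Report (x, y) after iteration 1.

(1.584, 1.279)

Iteration 1:
  x: GS value = (-8 - (4)·0.000) / (-5) = 1.600;  x ← (1−ω)·0.000 + ω·1.600 = 1.584
  y: GS value = (-2 - (2)·1.584) / (-4) = 1.292;  y ← (1−ω)·0.000 + ω·1.292 = 1.279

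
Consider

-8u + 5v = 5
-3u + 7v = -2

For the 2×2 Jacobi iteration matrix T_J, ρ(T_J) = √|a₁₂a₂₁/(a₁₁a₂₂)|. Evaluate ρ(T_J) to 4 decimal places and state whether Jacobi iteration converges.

0.5175

a₁₂a₂₁/(a₁₁a₂₂) = (5)·(-3) / ((-8)·(7)) = 0.267857
ρ = √|0.267857| = √0.267857 = 0.5175
ρ < 1, so Jacobi converges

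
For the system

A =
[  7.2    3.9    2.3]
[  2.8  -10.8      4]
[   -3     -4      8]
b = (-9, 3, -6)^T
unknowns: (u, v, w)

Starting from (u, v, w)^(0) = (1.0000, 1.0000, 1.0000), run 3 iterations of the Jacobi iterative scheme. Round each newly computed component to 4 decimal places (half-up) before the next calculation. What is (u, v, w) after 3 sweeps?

(-0.3919, -1.1674, -1.6946)

Iteration 1:
  u = (-9 - (3.9)·1.0000 - (2.3)·1.0000) / (7.2) = -2.1111
  v = (3 - (2.8)·1.0000 - (4)·1.0000) / (-10.8) = 0.3519
  w = (-6 - (-3)·1.0000 - (-4)·1.0000) / (8) = 0.1250
Iteration 2:
  u = (-9 - (3.9)·0.3519 - (2.3)·0.1250) / (7.2) = -1.4805
  v = (3 - (2.8)·-2.1111 - (4)·0.1250) / (-10.8) = -0.7788
  w = (-6 - (-3)·-2.1111 - (-4)·0.3519) / (8) = -1.3657
Iteration 3:
  u = (-9 - (3.9)·-0.7788 - (2.3)·-1.3657) / (7.2) = -0.3919
  v = (3 - (2.8)·-1.4805 - (4)·-1.3657) / (-10.8) = -1.1674
  w = (-6 - (-3)·-1.4805 - (-4)·-0.7788) / (8) = -1.6946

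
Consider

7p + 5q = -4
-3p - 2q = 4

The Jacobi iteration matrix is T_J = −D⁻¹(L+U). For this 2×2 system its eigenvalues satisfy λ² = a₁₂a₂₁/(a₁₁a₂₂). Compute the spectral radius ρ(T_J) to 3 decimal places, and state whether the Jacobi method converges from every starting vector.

1.035

a₁₂a₂₁/(a₁₁a₂₂) = (5)·(-3) / ((7)·(-2)) = 1.071429
ρ = √|1.071429| = √1.071429 = 1.035
ρ > 1, so Jacobi diverges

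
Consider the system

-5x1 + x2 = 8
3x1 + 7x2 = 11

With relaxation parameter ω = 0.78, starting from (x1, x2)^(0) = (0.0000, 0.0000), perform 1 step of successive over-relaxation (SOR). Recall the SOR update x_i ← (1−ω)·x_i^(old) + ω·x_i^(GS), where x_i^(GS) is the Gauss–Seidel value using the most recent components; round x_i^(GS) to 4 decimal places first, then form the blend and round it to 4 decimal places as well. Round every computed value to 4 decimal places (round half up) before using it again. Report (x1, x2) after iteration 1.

(-1.2480, 1.6429)

Iteration 1:
  x1: GS value = (8 - (1)·0.0000) / (-5) = -1.6000;  x1 ← (1−ω)·0.0000 + ω·-1.6000 = -1.2480
  x2: GS value = (11 - (3)·-1.2480) / (7) = 2.1063;  x2 ← (1−ω)·0.0000 + ω·2.1063 = 1.6429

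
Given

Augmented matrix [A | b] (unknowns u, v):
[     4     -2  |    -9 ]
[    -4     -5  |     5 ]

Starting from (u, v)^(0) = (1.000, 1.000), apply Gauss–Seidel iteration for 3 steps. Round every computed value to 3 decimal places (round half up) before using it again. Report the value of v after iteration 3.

Iteration 1:
  u = (-9 - (-2)·1.000) / (4) = -1.750
  v = (5 - (-4)·-1.750) / (-5) = 0.400
Iteration 2:
  u = (-9 - (-2)·0.400) / (4) = -2.050
  v = (5 - (-4)·-2.050) / (-5) = 0.640
Iteration 3:
  u = (-9 - (-2)·0.640) / (4) = -1.930
  v = (5 - (-4)·-1.930) / (-5) = 0.544

0.544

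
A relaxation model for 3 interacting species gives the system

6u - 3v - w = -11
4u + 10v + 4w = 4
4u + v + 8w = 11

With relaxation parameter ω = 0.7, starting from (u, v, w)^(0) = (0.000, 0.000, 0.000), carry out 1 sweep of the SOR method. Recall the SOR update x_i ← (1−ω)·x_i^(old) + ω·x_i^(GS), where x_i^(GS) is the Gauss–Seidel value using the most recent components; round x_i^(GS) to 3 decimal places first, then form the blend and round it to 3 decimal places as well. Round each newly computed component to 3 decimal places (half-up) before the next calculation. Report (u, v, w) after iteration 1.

Iteration 1:
  u: GS value = (-11 - (-3)·0.000 - (-1)·0.000) / (6) = -1.833;  u ← (1−ω)·0.000 + ω·-1.833 = -1.283
  v: GS value = (4 - (4)·-1.283 - (4)·0.000) / (10) = 0.913;  v ← (1−ω)·0.000 + ω·0.913 = 0.639
  w: GS value = (11 - (4)·-1.283 - (1)·0.639) / (8) = 1.937;  w ← (1−ω)·0.000 + ω·1.937 = 1.356

(-1.283, 0.639, 1.356)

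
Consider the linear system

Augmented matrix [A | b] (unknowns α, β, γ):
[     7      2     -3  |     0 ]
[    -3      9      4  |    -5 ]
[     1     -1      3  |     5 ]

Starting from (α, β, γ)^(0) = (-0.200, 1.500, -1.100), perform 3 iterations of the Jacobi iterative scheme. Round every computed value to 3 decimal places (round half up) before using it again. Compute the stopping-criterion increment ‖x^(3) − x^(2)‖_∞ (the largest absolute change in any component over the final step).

Iteration 1:
  α = (0 - (2)·1.500 - (-3)·-1.100) / (7) = -0.900
  β = (-5 - (-3)·-0.200 - (4)·-1.100) / (9) = -0.133
  γ = (5 - (1)·-0.200 - (-1)·1.500) / (3) = 2.233
Iteration 2:
  α = (0 - (2)·-0.133 - (-3)·2.233) / (7) = 0.995
  β = (-5 - (-3)·-0.900 - (4)·2.233) / (9) = -1.848
  γ = (5 - (1)·-0.900 - (-1)·-0.133) / (3) = 1.922
Iteration 3:
  α = (0 - (2)·-1.848 - (-3)·1.922) / (7) = 1.352
  β = (-5 - (-3)·0.995 - (4)·1.922) / (9) = -1.078
  γ = (5 - (1)·0.995 - (-1)·-1.848) / (3) = 0.719
Change: (0.357, 0.770, -1.203) → max |·| = 1.203

1.203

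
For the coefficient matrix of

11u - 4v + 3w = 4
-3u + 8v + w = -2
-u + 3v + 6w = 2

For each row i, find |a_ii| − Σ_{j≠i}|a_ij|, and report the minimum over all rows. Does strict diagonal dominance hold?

2

row 1: |11| − (4+3) = 4
row 2: |8| − (3+1) = 4
row 3: |6| − (1+3) = 2
minimum over rows = 2 → strictly diagonally dominant (convergence guaranteed)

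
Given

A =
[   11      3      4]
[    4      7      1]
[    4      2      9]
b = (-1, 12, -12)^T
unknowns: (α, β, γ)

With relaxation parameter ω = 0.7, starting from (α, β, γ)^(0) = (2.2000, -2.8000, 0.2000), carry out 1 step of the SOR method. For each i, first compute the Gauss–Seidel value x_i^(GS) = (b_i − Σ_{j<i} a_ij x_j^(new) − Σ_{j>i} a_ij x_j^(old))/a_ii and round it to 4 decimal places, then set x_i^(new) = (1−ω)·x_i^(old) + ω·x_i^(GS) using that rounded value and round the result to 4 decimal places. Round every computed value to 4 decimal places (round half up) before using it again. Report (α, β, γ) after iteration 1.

(1.0800, -0.0920, -1.1950)

Iteration 1:
  α: GS value = (-1 - (3)·-2.8000 - (4)·0.2000) / (11) = 0.6000;  α ← (1−ω)·2.2000 + ω·0.6000 = 1.0800
  β: GS value = (12 - (4)·1.0800 - (1)·0.2000) / (7) = 1.0686;  β ← (1−ω)·-2.8000 + ω·1.0686 = -0.0920
  γ: GS value = (-12 - (4)·1.0800 - (2)·-0.0920) / (9) = -1.7929;  γ ← (1−ω)·0.2000 + ω·-1.7929 = -1.1950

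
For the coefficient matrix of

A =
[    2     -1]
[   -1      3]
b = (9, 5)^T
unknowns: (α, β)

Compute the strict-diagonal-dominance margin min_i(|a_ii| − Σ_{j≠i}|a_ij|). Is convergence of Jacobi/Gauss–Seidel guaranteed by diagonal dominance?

row 1: |2| − (1) = 1
row 2: |3| − (1) = 2
minimum over rows = 1 → strictly diagonally dominant (convergence guaranteed)

1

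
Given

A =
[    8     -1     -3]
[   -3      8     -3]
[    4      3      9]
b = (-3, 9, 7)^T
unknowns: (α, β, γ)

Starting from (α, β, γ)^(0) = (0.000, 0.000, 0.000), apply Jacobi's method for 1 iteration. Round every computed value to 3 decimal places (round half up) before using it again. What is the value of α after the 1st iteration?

-0.375

Iteration 1:
  α = (-3 - (-1)·0.000 - (-3)·0.000) / (8) = -0.375
  β = (9 - (-3)·0.000 - (-3)·0.000) / (8) = 1.125
  γ = (7 - (4)·0.000 - (3)·0.000) / (9) = 0.778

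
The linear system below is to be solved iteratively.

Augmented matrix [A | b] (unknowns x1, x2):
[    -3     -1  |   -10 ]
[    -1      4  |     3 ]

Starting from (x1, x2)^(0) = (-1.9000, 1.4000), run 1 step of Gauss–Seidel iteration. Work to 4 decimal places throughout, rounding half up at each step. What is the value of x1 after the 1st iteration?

Iteration 1:
  x1 = (-10 - (-1)·1.4000) / (-3) = 2.8667
  x2 = (3 - (-1)·2.8667) / (4) = 1.4667

2.8667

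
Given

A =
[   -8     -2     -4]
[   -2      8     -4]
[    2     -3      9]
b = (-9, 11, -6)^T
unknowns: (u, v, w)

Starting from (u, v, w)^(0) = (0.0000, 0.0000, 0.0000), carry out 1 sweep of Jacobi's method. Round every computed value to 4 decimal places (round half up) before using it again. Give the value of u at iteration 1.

Iteration 1:
  u = (-9 - (-2)·0.0000 - (-4)·0.0000) / (-8) = 1.1250
  v = (11 - (-2)·0.0000 - (-4)·0.0000) / (8) = 1.3750
  w = (-6 - (2)·0.0000 - (-3)·0.0000) / (9) = -0.6667

1.1250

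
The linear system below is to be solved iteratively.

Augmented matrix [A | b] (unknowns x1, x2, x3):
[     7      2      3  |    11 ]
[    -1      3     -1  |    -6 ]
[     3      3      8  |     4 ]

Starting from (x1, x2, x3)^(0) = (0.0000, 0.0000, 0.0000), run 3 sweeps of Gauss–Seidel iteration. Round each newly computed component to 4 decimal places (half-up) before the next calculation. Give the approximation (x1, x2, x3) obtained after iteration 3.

Iteration 1:
  x1 = (11 - (2)·0.0000 - (3)·0.0000) / (7) = 1.5714
  x2 = (-6 - (-1)·1.5714 - (-1)·0.0000) / (3) = -1.4762
  x3 = (4 - (3)·1.5714 - (3)·-1.4762) / (8) = 0.4643
Iteration 2:
  x1 = (11 - (2)·-1.4762 - (3)·0.4643) / (7) = 1.7942
  x2 = (-6 - (-1)·1.7942 - (-1)·0.4643) / (3) = -1.2472
  x3 = (4 - (3)·1.7942 - (3)·-1.2472) / (8) = 0.2949
Iteration 3:
  x1 = (11 - (2)·-1.2472 - (3)·0.2949) / (7) = 1.8014
  x2 = (-6 - (-1)·1.8014 - (-1)·0.2949) / (3) = -1.3012
  x3 = (4 - (3)·1.8014 - (3)·-1.3012) / (8) = 0.3124

(1.8014, -1.3012, 0.3124)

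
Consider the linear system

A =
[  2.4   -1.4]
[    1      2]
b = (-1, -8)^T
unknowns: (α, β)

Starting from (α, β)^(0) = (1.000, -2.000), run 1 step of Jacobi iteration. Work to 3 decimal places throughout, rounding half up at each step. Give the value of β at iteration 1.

-4.500

Iteration 1:
  α = (-1 - (-1.4)·-2.000) / (2.4) = -1.583
  β = (-8 - (1)·1.000) / (2) = -4.500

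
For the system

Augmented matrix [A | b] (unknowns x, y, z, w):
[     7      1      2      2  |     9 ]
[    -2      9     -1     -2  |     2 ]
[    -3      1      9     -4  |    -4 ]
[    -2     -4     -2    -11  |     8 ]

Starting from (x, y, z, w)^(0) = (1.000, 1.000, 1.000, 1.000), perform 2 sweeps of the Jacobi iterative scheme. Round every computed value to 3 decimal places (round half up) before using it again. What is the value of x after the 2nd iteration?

Iteration 1:
  x = (9 - (1)·1.000 - (2)·1.000 - (2)·1.000) / (7) = 0.571
  y = (2 - (-2)·1.000 - (-1)·1.000 - (-2)·1.000) / (9) = 0.778
  z = (-4 - (-3)·1.000 - (1)·1.000 - (-4)·1.000) / (9) = 0.222
  w = (8 - (-2)·1.000 - (-4)·1.000 - (-2)·1.000) / (-11) = -1.455
Iteration 2:
  x = (9 - (1)·0.778 - (2)·0.222 - (2)·-1.455) / (7) = 1.527
  y = (2 - (-2)·0.571 - (-1)·0.222 - (-2)·-1.455) / (9) = 0.050
  z = (-4 - (-3)·0.571 - (1)·0.778 - (-4)·-1.455) / (9) = -0.987
  w = (8 - (-2)·0.571 - (-4)·0.778 - (-2)·0.222) / (-11) = -1.154

1.527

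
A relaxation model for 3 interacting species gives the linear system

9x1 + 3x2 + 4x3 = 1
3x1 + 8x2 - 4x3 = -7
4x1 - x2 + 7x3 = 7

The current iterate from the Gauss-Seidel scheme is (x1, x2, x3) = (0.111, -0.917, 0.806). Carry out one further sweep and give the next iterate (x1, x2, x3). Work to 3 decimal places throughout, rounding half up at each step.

(0.059, -0.494, 0.896)

One sweep:
  x1 = (1 - (3)·-0.917 - (4)·0.806) / (9) = 0.059
  x2 = (-7 - (3)·0.059 - (-4)·0.806) / (8) = -0.494
  x3 = (7 - (4)·0.059 - (-1)·-0.494) / (7) = 0.896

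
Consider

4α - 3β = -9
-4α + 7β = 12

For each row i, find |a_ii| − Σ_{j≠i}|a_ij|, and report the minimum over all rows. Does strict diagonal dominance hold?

row 1: |4| − (3) = 1
row 2: |7| − (4) = 3
minimum over rows = 1 → strictly diagonally dominant (convergence guaranteed)

1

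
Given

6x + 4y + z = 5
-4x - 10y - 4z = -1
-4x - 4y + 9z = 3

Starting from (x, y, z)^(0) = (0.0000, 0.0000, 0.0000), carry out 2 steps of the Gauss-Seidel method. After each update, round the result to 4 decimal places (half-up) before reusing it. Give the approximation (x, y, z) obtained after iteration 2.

Iteration 1:
  x = (5 - (4)·0.0000 - (1)·0.0000) / (6) = 0.8333
  y = (-1 - (-4)·0.8333 - (-4)·0.0000) / (-10) = -0.2333
  z = (3 - (-4)·0.8333 - (-4)·-0.2333) / (9) = 0.6000
Iteration 2:
  x = (5 - (4)·-0.2333 - (1)·0.6000) / (6) = 0.8889
  y = (-1 - (-4)·0.8889 - (-4)·0.6000) / (-10) = -0.4956
  z = (3 - (-4)·0.8889 - (-4)·-0.4956) / (9) = 0.5081

(0.8889, -0.4956, 0.5081)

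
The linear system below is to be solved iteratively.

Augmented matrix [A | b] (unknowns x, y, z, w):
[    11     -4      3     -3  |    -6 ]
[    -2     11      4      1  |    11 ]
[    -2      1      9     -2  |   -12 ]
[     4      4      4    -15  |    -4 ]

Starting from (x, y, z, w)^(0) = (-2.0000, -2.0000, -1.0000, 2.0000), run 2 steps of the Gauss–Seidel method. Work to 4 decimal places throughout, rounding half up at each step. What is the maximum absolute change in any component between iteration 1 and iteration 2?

Iteration 1:
  x = (-6 - (-4)·-2.0000 - (3)·-1.0000 - (-3)·2.0000) / (11) = -0.4545
  y = (11 - (-2)·-0.4545 - (4)·-1.0000 - (1)·2.0000) / (11) = 1.0992
  z = (-12 - (-2)·-0.4545 - (1)·1.0992 - (-2)·2.0000) / (9) = -1.1120
  w = (-4 - (4)·-0.4545 - (4)·1.0992 - (4)·-1.1120) / (-15) = 0.1421
Iteration 2:
  x = (-6 - (-4)·1.0992 - (3)·-1.1120 - (-3)·0.1421) / (11) = 0.1963
  y = (11 - (-2)·0.1963 - (4)·-1.1120 - (1)·0.1421) / (11) = 1.4271
  z = (-12 - (-2)·0.1963 - (1)·1.4271 - (-2)·0.1421) / (9) = -1.4167
  w = (-4 - (4)·0.1963 - (4)·1.4271 - (4)·-1.4167) / (-15) = 0.3218
Change: (0.6508, 0.3279, -0.3047, 0.1797) → max |·| = 0.6508

0.6508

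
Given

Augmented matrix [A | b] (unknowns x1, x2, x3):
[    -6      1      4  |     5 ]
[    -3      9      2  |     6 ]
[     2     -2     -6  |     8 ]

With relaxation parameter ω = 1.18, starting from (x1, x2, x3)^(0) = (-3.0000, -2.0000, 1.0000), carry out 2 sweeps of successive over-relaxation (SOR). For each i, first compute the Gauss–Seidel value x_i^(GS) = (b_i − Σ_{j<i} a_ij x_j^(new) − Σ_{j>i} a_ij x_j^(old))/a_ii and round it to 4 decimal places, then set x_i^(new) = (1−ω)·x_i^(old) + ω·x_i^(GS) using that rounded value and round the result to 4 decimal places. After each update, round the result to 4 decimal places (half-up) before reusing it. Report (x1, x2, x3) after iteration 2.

(-2.4666, 0.2150, -2.2477)

Iteration 1:
  x1: GS value = (5 - (1)·-2.0000 - (4)·1.0000) / (-6) = -0.5000;  x1 ← (1−ω)·-3.0000 + ω·-0.5000 = -0.0500
  x2: GS value = (6 - (-3)·-0.0500 - (2)·1.0000) / (9) = 0.4278;  x2 ← (1−ω)·-2.0000 + ω·0.4278 = 0.8648
  x3: GS value = (8 - (2)·-0.0500 - (-2)·0.8648) / (-6) = -1.6383;  x3 ← (1−ω)·1.0000 + ω·-1.6383 = -2.1132
Iteration 2:
  x1: GS value = (5 - (1)·0.8648 - (4)·-2.1132) / (-6) = -2.0980;  x1 ← (1−ω)·-0.0500 + ω·-2.0980 = -2.4666
  x2: GS value = (6 - (-3)·-2.4666 - (2)·-2.1132) / (9) = 0.3141;  x2 ← (1−ω)·0.8648 + ω·0.3141 = 0.2150
  x3: GS value = (8 - (2)·-2.4666 - (-2)·0.2150) / (-6) = -2.2272;  x3 ← (1−ω)·-2.1132 + ω·-2.2272 = -2.2477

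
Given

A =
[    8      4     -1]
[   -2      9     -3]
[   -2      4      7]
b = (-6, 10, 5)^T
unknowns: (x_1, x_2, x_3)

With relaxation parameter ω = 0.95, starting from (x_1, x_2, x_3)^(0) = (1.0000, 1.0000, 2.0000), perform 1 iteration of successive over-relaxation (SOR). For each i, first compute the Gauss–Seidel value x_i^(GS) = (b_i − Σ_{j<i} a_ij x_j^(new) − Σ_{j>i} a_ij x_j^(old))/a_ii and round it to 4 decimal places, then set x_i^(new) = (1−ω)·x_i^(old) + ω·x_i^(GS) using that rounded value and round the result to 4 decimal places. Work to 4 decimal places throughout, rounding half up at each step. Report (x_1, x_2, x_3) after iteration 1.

(-0.9000, 1.5489, -0.3065)

Iteration 1:
  x_1: GS value = (-6 - (4)·1.0000 - (-1)·2.0000) / (8) = -1.0000;  x_1 ← (1−ω)·1.0000 + ω·-1.0000 = -0.9000
  x_2: GS value = (10 - (-2)·-0.9000 - (-3)·2.0000) / (9) = 1.5778;  x_2 ← (1−ω)·1.0000 + ω·1.5778 = 1.5489
  x_3: GS value = (5 - (-2)·-0.9000 - (4)·1.5489) / (7) = -0.4279;  x_3 ← (1−ω)·2.0000 + ω·-0.4279 = -0.3065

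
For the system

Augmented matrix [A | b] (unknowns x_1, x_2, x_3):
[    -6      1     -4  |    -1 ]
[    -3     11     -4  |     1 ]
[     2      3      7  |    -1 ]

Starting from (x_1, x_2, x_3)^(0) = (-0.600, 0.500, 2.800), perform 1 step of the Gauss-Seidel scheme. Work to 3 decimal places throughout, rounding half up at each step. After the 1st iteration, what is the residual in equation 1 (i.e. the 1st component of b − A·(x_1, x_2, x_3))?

-11.238

Iteration 1:
  x_1 = (-1 - (1)·0.500 - (-4)·2.800) / (-6) = -1.617
  x_2 = (1 - (-3)·-1.617 - (-4)·2.800) / (11) = 0.668
  x_3 = (-1 - (2)·-1.617 - (3)·0.668) / (7) = 0.033
Residual b − A·x = (-11.238, -11.067, -0.001)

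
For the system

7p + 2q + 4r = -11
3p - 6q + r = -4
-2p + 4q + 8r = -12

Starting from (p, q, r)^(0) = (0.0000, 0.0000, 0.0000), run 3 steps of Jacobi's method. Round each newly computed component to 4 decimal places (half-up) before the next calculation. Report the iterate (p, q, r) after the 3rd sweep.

(-0.1939, -0.1568, -1.5417)

Iteration 1:
  p = (-11 - (2)·0.0000 - (4)·0.0000) / (7) = -1.5714
  q = (-4 - (3)·0.0000 - (1)·0.0000) / (-6) = 0.6667
  r = (-12 - (-2)·0.0000 - (4)·0.0000) / (8) = -1.5000
Iteration 2:
  p = (-11 - (2)·0.6667 - (4)·-1.5000) / (7) = -0.9048
  q = (-4 - (3)·-1.5714 - (1)·-1.5000) / (-6) = -0.3690
  r = (-12 - (-2)·-1.5714 - (4)·0.6667) / (8) = -2.2262
Iteration 3:
  p = (-11 - (2)·-0.3690 - (4)·-2.2262) / (7) = -0.1939
  q = (-4 - (3)·-0.9048 - (1)·-2.2262) / (-6) = -0.1568
  r = (-12 - (-2)·-0.9048 - (4)·-0.3690) / (8) = -1.5417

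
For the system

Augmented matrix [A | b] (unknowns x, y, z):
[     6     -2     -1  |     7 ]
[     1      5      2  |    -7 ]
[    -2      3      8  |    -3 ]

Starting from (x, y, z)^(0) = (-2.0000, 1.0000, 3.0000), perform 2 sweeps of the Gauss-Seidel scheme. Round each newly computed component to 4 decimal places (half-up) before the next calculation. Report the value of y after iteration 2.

-1.9750

Iteration 1:
  x = (7 - (-2)·1.0000 - (-1)·3.0000) / (6) = 2.0000
  y = (-7 - (1)·2.0000 - (2)·3.0000) / (5) = -3.0000
  z = (-3 - (-2)·2.0000 - (3)·-3.0000) / (8) = 1.2500
Iteration 2:
  x = (7 - (-2)·-3.0000 - (-1)·1.2500) / (6) = 0.3750
  y = (-7 - (1)·0.3750 - (2)·1.2500) / (5) = -1.9750
  z = (-3 - (-2)·0.3750 - (3)·-1.9750) / (8) = 0.4594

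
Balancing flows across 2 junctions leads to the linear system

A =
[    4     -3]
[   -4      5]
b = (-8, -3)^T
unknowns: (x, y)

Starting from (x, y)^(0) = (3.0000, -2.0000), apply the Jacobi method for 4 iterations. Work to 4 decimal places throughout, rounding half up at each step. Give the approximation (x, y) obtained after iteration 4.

(-2.8400, -4.2400)

Iteration 1:
  x = (-8 - (-3)·-2.0000) / (4) = -3.5000
  y = (-3 - (-4)·3.0000) / (5) = 1.8000
Iteration 2:
  x = (-8 - (-3)·1.8000) / (4) = -0.6500
  y = (-3 - (-4)·-3.5000) / (5) = -3.4000
Iteration 3:
  x = (-8 - (-3)·-3.4000) / (4) = -4.5500
  y = (-3 - (-4)·-0.6500) / (5) = -1.1200
Iteration 4:
  x = (-8 - (-3)·-1.1200) / (4) = -2.8400
  y = (-3 - (-4)·-4.5500) / (5) = -4.2400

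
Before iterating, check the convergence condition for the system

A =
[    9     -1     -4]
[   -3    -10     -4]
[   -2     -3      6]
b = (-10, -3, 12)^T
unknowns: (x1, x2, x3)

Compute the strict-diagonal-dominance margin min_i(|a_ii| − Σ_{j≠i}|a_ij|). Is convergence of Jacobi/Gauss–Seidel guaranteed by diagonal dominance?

1

row 1: |9| − (1+4) = 4
row 2: |-10| − (3+4) = 3
row 3: |6| − (2+3) = 1
minimum over rows = 1 → strictly diagonally dominant (convergence guaranteed)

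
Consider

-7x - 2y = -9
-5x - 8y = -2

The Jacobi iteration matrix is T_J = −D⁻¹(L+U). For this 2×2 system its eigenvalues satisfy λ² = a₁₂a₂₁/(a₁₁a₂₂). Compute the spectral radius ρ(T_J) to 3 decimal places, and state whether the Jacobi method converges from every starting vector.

0.423

a₁₂a₂₁/(a₁₁a₂₂) = (-2)·(-5) / ((-7)·(-8)) = 0.178571
ρ = √|0.178571| = √0.178571 = 0.423
ρ < 1, so Jacobi converges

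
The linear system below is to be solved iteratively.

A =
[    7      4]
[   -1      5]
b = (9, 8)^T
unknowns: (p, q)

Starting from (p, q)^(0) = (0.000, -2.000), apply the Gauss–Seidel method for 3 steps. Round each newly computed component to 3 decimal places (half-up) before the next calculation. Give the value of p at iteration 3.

0.361

Iteration 1:
  p = (9 - (4)·-2.000) / (7) = 2.429
  q = (8 - (-1)·2.429) / (5) = 2.086
Iteration 2:
  p = (9 - (4)·2.086) / (7) = 0.094
  q = (8 - (-1)·0.094) / (5) = 1.619
Iteration 3:
  p = (9 - (4)·1.619) / (7) = 0.361
  q = (8 - (-1)·0.361) / (5) = 1.672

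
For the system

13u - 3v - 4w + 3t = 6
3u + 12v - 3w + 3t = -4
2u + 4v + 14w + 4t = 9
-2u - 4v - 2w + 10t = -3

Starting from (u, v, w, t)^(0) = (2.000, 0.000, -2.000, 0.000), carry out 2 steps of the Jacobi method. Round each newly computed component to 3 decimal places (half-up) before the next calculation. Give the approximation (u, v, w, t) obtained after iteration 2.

Iteration 1:
  u = (6 - (-3)·0.000 - (-4)·-2.000 - (3)·0.000) / (13) = -0.154
  v = (-4 - (3)·2.000 - (-3)·-2.000 - (3)·0.000) / (12) = -1.333
  w = (9 - (2)·2.000 - (4)·0.000 - (4)·0.000) / (14) = 0.357
  t = (-3 - (-2)·2.000 - (-4)·0.000 - (-2)·-2.000) / (10) = -0.300
Iteration 2:
  u = (6 - (-3)·-1.333 - (-4)·0.357 - (3)·-0.300) / (13) = 0.333
  v = (-4 - (3)·-0.154 - (-3)·0.357 - (3)·-0.300) / (12) = -0.131
  w = (9 - (2)·-0.154 - (4)·-1.333 - (4)·-0.300) / (14) = 1.131
  t = (-3 - (-2)·-0.154 - (-4)·-1.333 - (-2)·0.357) / (10) = -0.793

(0.333, -0.131, 1.131, -0.793)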